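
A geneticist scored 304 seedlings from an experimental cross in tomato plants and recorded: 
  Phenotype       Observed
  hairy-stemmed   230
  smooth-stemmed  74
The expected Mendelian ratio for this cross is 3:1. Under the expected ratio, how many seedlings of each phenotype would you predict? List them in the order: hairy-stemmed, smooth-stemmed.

228, 76

Expected counts for N = 304 under a 3:1 ratio (total parts = 4):
  hairy-stemmed: 304 × 3/4 = 228
  smooth-stemmed: 304 × 1/4 = 76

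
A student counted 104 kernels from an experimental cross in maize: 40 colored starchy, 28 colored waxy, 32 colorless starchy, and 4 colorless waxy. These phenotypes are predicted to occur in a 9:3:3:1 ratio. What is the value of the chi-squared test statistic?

18.530

Total ratio parts = 16. Expected numbers out of 104:
  colored starchy: 104 × 9/16 = 58.5
  colored waxy: 104 × 3/16 = 19.5
  colorless starchy: 104 × 3/16 = 19.5
  colorless waxy: 104 × 1/16 = 6.5
χ² = Σ (O − E)² / E
  colored starchy: (40 − 58.5)² / 58.5 = 5.8504
  colored waxy: (28 − 19.5)² / 19.5 = 3.7051
  colorless starchy: (32 − 19.5)² / 19.5 = 8.0128
  colorless waxy: (4 − 6.5)² / 6.5 = 0.9615
χ² = 5.8504 + 3.7051 + 8.0128 + 0.9615 = 18.5298 ≈ 18.530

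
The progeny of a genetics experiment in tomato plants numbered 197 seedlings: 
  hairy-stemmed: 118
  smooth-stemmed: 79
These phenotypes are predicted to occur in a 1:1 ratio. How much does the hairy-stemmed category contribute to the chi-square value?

Expected counts for N = 197 under a 1:1 ratio (total parts = 2):
  hairy-stemmed: 197 × 1/2 = 98.5
  smooth-stemmed: 197 × 1/2 = 98.5
Contribution of hairy-stemmed: (118 − 98.5)² / 98.5 = 3.8604

3.860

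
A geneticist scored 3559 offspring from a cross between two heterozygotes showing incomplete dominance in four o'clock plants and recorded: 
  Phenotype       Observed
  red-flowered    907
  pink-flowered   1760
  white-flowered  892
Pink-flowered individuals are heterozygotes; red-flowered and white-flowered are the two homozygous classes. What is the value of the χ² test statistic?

With incomplete dominance, a heterozygote × heterozygote cross gives a 1:2:1 phenotypic ratio.
The 1:2:1 ratio has 4 parts, so with N = 3559 the expected counts are:
  red-flowered: 3559 × 1/4 = 889.75
  pink-flowered: 3559 × 2/4 = 1779.5
  white-flowered: 3559 × 1/4 = 889.75
χ² = Σ (O − E)² / E
  red-flowered: (907 − 889.75)² / 889.75 = 0.3344
  pink-flowered: (1760 − 1779.5)² / 1779.5 = 0.2137
  white-flowered: (892 − 889.75)² / 889.75 = 0.0057
χ² = 0.3344 + 0.2137 + 0.0057 = 0.5538 ≈ 0.554

0.554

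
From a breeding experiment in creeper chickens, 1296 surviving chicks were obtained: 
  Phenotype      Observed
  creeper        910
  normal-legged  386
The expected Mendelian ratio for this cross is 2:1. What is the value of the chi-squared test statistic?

7.347

Under the 2:1 hypothesis (Σ ratio = 3, N = 1296):
  creeper: 1296 × 2/3 = 864
  normal-legged: 1296 × 1/3 = 432
χ² = Σ (O − E)² / E
  creeper: (910 − 864)² / 864 = 2.4491
  normal-legged: (386 − 432)² / 432 = 4.8981
χ² = 2.4491 + 4.8981 = 7.3472 ≈ 7.347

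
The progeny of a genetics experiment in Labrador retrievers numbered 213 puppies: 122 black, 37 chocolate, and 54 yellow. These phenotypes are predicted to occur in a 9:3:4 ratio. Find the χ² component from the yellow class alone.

0.011

Total ratio parts = 16. Expected numbers out of 213:
  black: 213 × 9/16 = 119.8125
  chocolate: 213 × 3/16 = 39.9375
  yellow: 213 × 4/16 = 53.25
Contribution of yellow: (54 − 53.25)² / 53.25 = 0.0106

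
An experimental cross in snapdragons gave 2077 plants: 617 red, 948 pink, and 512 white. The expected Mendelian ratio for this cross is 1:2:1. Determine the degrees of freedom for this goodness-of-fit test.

A goodness-of-fit test with 3 phenotype classes has df = 3 − 1 = 2.

2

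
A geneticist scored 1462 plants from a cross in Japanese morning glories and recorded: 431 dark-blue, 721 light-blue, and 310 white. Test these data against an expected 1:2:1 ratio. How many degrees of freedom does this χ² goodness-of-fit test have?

A goodness-of-fit test with 3 phenotype classes has df = 3 − 1 = 2.

2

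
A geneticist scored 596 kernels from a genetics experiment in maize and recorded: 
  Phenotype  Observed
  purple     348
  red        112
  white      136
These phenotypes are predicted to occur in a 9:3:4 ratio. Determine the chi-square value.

1.620

Expected counts for N = 596 under a 9:3:4 ratio (total parts = 16):
  purple: 596 × 9/16 = 335.25
  red: 596 × 3/16 = 111.75
  white: 596 × 4/16 = 149
χ² = Σ (O − E)² / E
  purple: (348 − 335.25)² / 335.25 = 0.4849
  red: (112 − 111.75)² / 111.75 = 0.0006
  white: (136 − 149)² / 149 = 1.1342
χ² = 0.4849 + 0.0006 + 1.1342 = 1.6197 ≈ 1.620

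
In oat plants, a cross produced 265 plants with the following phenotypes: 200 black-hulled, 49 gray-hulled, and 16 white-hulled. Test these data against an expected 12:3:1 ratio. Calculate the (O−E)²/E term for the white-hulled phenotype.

Under the 12:3:1 hypothesis (Σ ratio = 16, N = 265):
  black-hulled: 265 × 12/16 = 198.75
  gray-hulled: 265 × 3/16 = 49.6875
  white-hulled: 265 × 1/16 = 16.5625
Contribution of white-hulled: (16 − 16.5625)² / 16.5625 = 0.0191

0.019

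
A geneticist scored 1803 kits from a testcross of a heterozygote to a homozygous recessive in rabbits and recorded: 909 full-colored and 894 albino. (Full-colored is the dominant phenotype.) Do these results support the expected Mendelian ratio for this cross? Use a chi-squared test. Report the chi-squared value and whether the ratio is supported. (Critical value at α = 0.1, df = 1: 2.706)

A testcross of a heterozygote (Aa × aa) gives a 1:1 phenotypic ratio.
Under the 1:1 hypothesis (Σ ratio = 2, N = 1803):
  full-colored: 1803 × 1/2 = 901.5
  albino: 1803 × 1/2 = 901.5
χ² = Σ (O − E)² / E
  full-colored: (909 − 901.5)² / 901.5 = 0.0624
  albino: (894 − 901.5)² / 901.5 = 0.0624
χ² = 0.0624 + 0.0624 = 0.1248 ≈ 0.125
Degrees of freedom = 2 − 1 = 1; critical value at α = 0.1 is 2.706.
Since 0.125 < 2.706, we fail to reject the null hypothesis — the data are consistent with the 1:1 ratio.

0.125; consistent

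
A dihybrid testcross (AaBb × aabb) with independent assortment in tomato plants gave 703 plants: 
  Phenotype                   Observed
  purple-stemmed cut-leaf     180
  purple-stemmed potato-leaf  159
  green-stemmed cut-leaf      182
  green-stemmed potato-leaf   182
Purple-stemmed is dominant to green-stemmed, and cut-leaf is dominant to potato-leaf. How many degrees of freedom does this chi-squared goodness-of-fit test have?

3

A dihybrid testcross with independent assortment gives a 1:1:1:1 ratio.
A goodness-of-fit test with 4 phenotype classes has df = 4 − 1 = 3.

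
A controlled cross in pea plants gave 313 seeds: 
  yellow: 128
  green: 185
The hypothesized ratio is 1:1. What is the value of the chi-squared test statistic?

Total ratio parts = 2. Expected numbers out of 313:
  yellow: 313 × 1/2 = 156.5
  green: 313 × 1/2 = 156.5
χ² = Σ (O − E)² / E
  yellow: (128 − 156.5)² / 156.5 = 5.1901
  green: (185 − 156.5)² / 156.5 = 5.1901
χ² = 5.1901 + 5.1901 = 10.3802 ≈ 10.380

10.380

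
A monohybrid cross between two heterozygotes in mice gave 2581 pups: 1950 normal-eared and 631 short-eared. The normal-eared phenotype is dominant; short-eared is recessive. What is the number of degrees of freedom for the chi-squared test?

1

For a monohybrid cross between heterozygotes with complete dominance, the expected phenotypic ratio is 3:1.
A goodness-of-fit test with 2 phenotype classes has df = 2 − 1 = 1.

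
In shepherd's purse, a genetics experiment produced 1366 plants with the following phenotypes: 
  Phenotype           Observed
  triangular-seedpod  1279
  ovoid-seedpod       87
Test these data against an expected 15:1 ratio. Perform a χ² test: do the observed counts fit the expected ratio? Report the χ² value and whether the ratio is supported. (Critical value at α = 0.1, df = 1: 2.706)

Expected counts for N = 1366 under a 15:1 ratio (total parts = 16):
  triangular-seedpod: 1366 × 15/16 = 1280.625
  ovoid-seedpod: 1366 × 1/16 = 85.375
χ² = Σ (O − E)² / E
  triangular-seedpod: (1279 − 1280.625)² / 1280.625 = 0.0021
  ovoid-seedpod: (87 − 85.375)² / 85.375 = 0.0309
χ² = 0.0021 + 0.0309 = 0.033
Degrees of freedom = 2 − 1 = 1; critical value at α = 0.1 is 2.706.
Since 0.033 < 2.706, we fail to reject the null hypothesis — the data are consistent with the 15:1 ratio.

0.033; consistent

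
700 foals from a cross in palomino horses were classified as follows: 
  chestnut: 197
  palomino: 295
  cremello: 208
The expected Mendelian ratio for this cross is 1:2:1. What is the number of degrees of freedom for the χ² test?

A goodness-of-fit test with 3 phenotype classes has df = 3 − 1 = 2.

2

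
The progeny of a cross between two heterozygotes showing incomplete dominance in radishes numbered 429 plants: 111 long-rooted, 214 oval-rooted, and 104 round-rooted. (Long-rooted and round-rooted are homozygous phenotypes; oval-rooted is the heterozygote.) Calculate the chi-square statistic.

With incomplete dominance, a heterozygote × heterozygote cross gives a 1:2:1 phenotypic ratio.
Expected counts for N = 429 under a 1:2:1 ratio (total parts = 4):
  long-rooted: 429 × 1/4 = 107.25
  oval-rooted: 429 × 2/4 = 214.5
  round-rooted: 429 × 1/4 = 107.25
χ² = Σ (O − E)² / E
  long-rooted: (111 − 107.25)² / 107.25 = 0.1311
  oval-rooted: (214 − 214.5)² / 214.5 = 0.0012
  round-rooted: (104 − 107.25)² / 107.25 = 0.0985
χ² = 0.1311 + 0.0012 + 0.0985 = 0.2308 ≈ 0.231

0.231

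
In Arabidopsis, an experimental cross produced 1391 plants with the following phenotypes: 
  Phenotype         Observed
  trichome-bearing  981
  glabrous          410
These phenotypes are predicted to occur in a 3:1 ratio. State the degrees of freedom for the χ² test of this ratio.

A goodness-of-fit test with 2 phenotype classes has df = 2 − 1 = 1.

1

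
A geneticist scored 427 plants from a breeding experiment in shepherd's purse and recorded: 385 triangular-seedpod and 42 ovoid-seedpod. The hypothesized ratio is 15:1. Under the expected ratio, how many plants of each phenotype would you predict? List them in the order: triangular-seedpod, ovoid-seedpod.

400.3125, 26.6875

Total ratio parts = 16. Expected numbers out of 427:
  triangular-seedpod: 427 × 15/16 = 400.3125
  ovoid-seedpod: 427 × 1/16 = 26.6875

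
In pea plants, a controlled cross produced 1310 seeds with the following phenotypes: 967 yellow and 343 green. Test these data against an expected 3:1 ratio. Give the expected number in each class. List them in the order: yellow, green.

982.5, 327.5

Under the 3:1 hypothesis (Σ ratio = 4, N = 1310):
  yellow: 1310 × 3/4 = 982.5
  green: 1310 × 1/4 = 327.5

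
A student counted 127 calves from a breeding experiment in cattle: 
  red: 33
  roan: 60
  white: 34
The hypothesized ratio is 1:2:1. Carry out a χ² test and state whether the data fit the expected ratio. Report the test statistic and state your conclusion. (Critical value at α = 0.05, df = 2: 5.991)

Under the 1:2:1 hypothesis (Σ ratio = 4, N = 127):
  red: 127 × 1/4 = 31.75
  roan: 127 × 2/4 = 63.5
  white: 127 × 1/4 = 31.75
χ² = Σ (O − E)² / E
  red: (33 − 31.75)² / 31.75 = 0.0492
  roan: (60 − 63.5)² / 63.5 = 0.1929
  white: (34 − 31.75)² / 31.75 = 0.1594
χ² = 0.0492 + 0.1929 + 0.1594 = 0.4015 ≈ 0.402
Degrees of freedom = 3 − 1 = 2; critical value at α = 0.05 is 5.991.
Since 0.402 < 5.991, we fail to reject the null hypothesis — the data are consistent with the 1:2:1 ratio.

0.402; consistent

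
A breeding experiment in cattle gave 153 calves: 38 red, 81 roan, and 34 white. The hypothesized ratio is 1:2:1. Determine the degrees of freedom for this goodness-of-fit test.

2

A goodness-of-fit test with 3 phenotype classes has df = 3 − 1 = 2.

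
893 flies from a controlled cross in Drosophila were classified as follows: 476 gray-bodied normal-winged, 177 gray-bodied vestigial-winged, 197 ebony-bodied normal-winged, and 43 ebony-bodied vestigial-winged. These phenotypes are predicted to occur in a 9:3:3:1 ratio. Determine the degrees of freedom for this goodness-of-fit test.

A goodness-of-fit test with 4 phenotype classes has df = 4 − 1 = 3.

3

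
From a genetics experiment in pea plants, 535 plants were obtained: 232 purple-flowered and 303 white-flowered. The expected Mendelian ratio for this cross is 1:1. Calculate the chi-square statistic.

Expected counts for N = 535 under a 1:1 ratio (total parts = 2):
  purple-flowered: 535 × 1/2 = 267.5
  white-flowered: 535 × 1/2 = 267.5
χ² = Σ (O − E)² / E
  purple-flowered: (232 − 267.5)² / 267.5 = 4.7112
  white-flowered: (303 − 267.5)² / 267.5 = 4.7112
χ² = 4.7112 + 4.7112 = 9.4224 ≈ 9.422

9.422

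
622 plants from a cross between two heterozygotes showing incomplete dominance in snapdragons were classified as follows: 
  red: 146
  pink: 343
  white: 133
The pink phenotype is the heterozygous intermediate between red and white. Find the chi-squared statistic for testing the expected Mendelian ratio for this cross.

With incomplete dominance, a heterozygote × heterozygote cross gives a 1:2:1 phenotypic ratio.
Total ratio parts = 4. Expected numbers out of 622:
  red: 622 × 1/4 = 155.5
  pink: 622 × 2/4 = 311
  white: 622 × 1/4 = 155.5
χ² = Σ (O − E)² / E
  red: (146 − 155.5)² / 155.5 = 0.5804
  pink: (343 − 311)² / 311 = 3.2926
  white: (133 − 155.5)² / 155.5 = 3.2556
χ² = 0.5804 + 3.2926 + 3.2556 = 7.1286 ≈ 7.129

7.129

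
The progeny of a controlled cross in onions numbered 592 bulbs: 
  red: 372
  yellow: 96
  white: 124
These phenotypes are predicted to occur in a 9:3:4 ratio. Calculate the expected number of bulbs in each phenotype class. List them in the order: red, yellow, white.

333, 111, 148

The 9:3:4 ratio has 16 parts, so with N = 592 the expected counts are:
  red: 592 × 9/16 = 333
  yellow: 592 × 3/16 = 111
  white: 592 × 4/16 = 148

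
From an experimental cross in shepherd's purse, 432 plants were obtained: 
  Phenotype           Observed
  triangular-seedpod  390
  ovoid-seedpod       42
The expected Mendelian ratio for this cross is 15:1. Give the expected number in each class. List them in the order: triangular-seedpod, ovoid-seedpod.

405, 27

The 15:1 ratio has 16 parts, so with N = 432 the expected counts are:
  triangular-seedpod: 432 × 15/16 = 405
  ovoid-seedpod: 432 × 1/16 = 27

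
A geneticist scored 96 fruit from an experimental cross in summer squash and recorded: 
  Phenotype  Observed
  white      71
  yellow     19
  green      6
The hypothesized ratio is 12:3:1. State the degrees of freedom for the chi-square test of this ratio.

A goodness-of-fit test with 3 phenotype classes has df = 3 − 1 = 2.

2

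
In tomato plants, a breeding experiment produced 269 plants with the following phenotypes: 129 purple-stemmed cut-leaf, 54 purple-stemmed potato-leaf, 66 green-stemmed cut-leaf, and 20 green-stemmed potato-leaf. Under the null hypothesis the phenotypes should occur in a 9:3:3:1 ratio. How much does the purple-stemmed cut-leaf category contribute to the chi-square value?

3.290

The 9:3:3:1 ratio has 16 parts, so with N = 269 the expected counts are:
  purple-stemmed cut-leaf: 269 × 9/16 = 151.3125
  purple-stemmed potato-leaf: 269 × 3/16 = 50.4375
  green-stemmed cut-leaf: 269 × 3/16 = 50.4375
  green-stemmed potato-leaf: 269 × 1/16 = 16.8125
Contribution of purple-stemmed cut-leaf: (129 − 151.3125)² / 151.3125 = 3.2902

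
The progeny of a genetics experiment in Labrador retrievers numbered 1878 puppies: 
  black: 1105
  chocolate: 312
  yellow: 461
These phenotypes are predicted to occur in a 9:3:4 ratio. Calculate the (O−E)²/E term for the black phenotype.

2.238

The 9:3:4 ratio has 16 parts, so with N = 1878 the expected counts are:
  black: 1878 × 9/16 = 1056.375
  chocolate: 1878 × 3/16 = 352.125
  yellow: 1878 × 4/16 = 469.5
Contribution of black: (1105 − 1056.375)² / 1056.375 = 2.2382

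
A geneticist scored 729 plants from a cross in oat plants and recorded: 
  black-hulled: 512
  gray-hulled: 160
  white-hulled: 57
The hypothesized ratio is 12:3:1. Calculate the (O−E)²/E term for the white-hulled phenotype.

2.871

Under the 12:3:1 hypothesis (Σ ratio = 16, N = 729):
  black-hulled: 729 × 12/16 = 546.75
  gray-hulled: 729 × 3/16 = 136.6875
  white-hulled: 729 × 1/16 = 45.5625
Contribution of white-hulled: (57 − 45.5625)² / 45.5625 = 2.8711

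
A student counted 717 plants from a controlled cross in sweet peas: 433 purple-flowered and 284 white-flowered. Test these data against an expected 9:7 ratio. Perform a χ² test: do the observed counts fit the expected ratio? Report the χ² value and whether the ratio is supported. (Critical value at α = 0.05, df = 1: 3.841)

4.995; not consistent

Total ratio parts = 16. Expected numbers out of 717:
  purple-flowered: 717 × 9/16 = 403.3125
  white-flowered: 717 × 7/16 = 313.6875
χ² = Σ (O − E)² / E
  purple-flowered: (433 − 403.3125)² / 403.3125 = 2.1853
  white-flowered: (284 − 313.6875)² / 313.6875 = 2.8096
χ² = 2.1853 + 2.8096 = 4.9949 ≈ 4.995
Degrees of freedom = 2 − 1 = 1; critical value at α = 0.05 is 3.841.
Since 4.995 > 3.841, we reject the null hypothesis — the data do not fit the 9:7 ratio.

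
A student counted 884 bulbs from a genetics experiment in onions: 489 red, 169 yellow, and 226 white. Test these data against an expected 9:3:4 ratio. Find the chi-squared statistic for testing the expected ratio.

0.314

Under the 9:3:4 hypothesis (Σ ratio = 16, N = 884):
  red: 884 × 9/16 = 497.25
  yellow: 884 × 3/16 = 165.75
  white: 884 × 4/16 = 221
χ² = Σ (O − E)² / E
  red: (489 − 497.25)² / 497.25 = 0.1369
  yellow: (169 − 165.75)² / 165.75 = 0.0637
  white: (226 − 221)² / 221 = 0.1131
χ² = 0.1369 + 0.0637 + 0.1131 = 0.3137 ≈ 0.314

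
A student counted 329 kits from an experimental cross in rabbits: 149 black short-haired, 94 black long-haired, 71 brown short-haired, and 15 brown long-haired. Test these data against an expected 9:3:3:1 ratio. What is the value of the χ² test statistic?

Total ratio parts = 16. Expected numbers out of 329:
  black short-haired: 329 × 9/16 = 185.0625
  black long-haired: 329 × 3/16 = 61.6875
  brown short-haired: 329 × 3/16 = 61.6875
  brown long-haired: 329 × 1/16 = 20.5625
χ² = Σ (O − E)² / E
  black short-haired: (149 − 185.0625)² / 185.0625 = 7.0274
  black long-haired: (94 − 61.6875)² / 61.6875 = 16.9256
  brown short-haired: (71 − 61.6875)² / 61.6875 = 1.4058
  brown long-haired: (15 − 20.5625)² / 20.5625 = 1.5047
χ² = 7.0274 + 16.9256 + 1.4058 + 1.5047 = 26.8635 ≈ 26.864

26.864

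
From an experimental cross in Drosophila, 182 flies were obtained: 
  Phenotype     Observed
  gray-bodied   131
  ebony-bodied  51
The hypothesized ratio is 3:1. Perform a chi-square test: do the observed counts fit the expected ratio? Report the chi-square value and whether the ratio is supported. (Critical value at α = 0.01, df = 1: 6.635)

0.886; consistent

Total ratio parts = 4. Expected numbers out of 182:
  gray-bodied: 182 × 3/4 = 136.5
  ebony-bodied: 182 × 1/4 = 45.5
χ² = Σ (O − E)² / E
  gray-bodied: (131 − 136.5)² / 136.5 = 0.2216
  ebony-bodied: (51 − 45.5)² / 45.5 = 0.6648
χ² = 0.2216 + 0.6648 = 0.8864 ≈ 0.886
Degrees of freedom = 2 − 1 = 1; critical value at α = 0.01 is 6.635.
Since 0.886 < 6.635, we fail to reject the null hypothesis — the data are consistent with the 3:1 ratio.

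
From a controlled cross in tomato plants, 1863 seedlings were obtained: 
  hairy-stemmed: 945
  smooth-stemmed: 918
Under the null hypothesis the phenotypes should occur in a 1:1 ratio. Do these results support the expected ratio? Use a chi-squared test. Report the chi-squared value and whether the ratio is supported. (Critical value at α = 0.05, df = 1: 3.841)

0.391; consistent

The 1:1 ratio has 2 parts, so with N = 1863 the expected counts are:
  hairy-stemmed: 1863 × 1/2 = 931.5
  smooth-stemmed: 1863 × 1/2 = 931.5
χ² = Σ (O − E)² / E
  hairy-stemmed: (945 − 931.5)² / 931.5 = 0.1957
  smooth-stemmed: (918 − 931.5)² / 931.5 = 0.1957
χ² = 0.1957 + 0.1957 = 0.3914 ≈ 0.391
Degrees of freedom = 2 − 1 = 1; critical value at α = 0.05 is 3.841.
Since 0.391 < 3.841, we fail to reject the null hypothesis — the data are consistent with the 1:1 ratio.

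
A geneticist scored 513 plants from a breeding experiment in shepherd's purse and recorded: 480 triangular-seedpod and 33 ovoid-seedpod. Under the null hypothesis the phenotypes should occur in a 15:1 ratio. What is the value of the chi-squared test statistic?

0.029

Under the 15:1 hypothesis (Σ ratio = 16, N = 513):
  triangular-seedpod: 513 × 15/16 = 480.9375
  ovoid-seedpod: 513 × 1/16 = 32.0625
χ² = Σ (O − E)² / E
  triangular-seedpod: (480 − 480.9375)² / 480.9375 = 0.0018
  ovoid-seedpod: (33 − 32.0625)² / 32.0625 = 0.0274
χ² = 0.0018 + 0.0274 = 0.0292 ≈ 0.029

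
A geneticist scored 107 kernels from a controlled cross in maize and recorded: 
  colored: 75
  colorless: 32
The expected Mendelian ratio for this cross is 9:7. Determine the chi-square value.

Total ratio parts = 16. Expected numbers out of 107:
  colored: 107 × 9/16 = 60.1875
  colorless: 107 × 7/16 = 46.8125
χ² = Σ (O − E)² / E
  colored: (75 − 60.1875)² / 60.1875 = 3.6454
  colorless: (32 − 46.8125)² / 46.8125 = 4.6870
χ² = 3.6454 + 4.6870 = 8.3324 ≈ 8.332

8.332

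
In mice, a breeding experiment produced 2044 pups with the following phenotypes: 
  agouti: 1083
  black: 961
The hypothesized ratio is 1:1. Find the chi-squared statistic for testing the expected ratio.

Under the 1:1 hypothesis (Σ ratio = 2, N = 2044):
  agouti: 2044 × 1/2 = 1022
  black: 2044 × 1/2 = 1022
χ² = Σ (O − E)² / E
  agouti: (1083 − 1022)² / 1022 = 3.6409
  black: (961 − 1022)² / 1022 = 3.6409
χ² = 3.6409 + 3.6409 = 7.2818 ≈ 7.282

7.282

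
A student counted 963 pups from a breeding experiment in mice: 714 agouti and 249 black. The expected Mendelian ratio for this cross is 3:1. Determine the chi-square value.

Expected counts for N = 963 under a 3:1 ratio (total parts = 4):
  agouti: 963 × 3/4 = 722.25
  black: 963 × 1/4 = 240.75
χ² = Σ (O − E)² / E
  agouti: (714 − 722.25)² / 722.25 = 0.0942
  black: (249 − 240.75)² / 240.75 = 0.2827
χ² = 0.0942 + 0.2827 = 0.3769 ≈ 0.377

0.377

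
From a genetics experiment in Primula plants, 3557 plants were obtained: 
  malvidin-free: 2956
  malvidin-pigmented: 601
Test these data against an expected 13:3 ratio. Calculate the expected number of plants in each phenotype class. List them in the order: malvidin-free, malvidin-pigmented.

2890.0625, 666.9375

The 13:3 ratio has 16 parts, so with N = 3557 the expected counts are:
  malvidin-free: 3557 × 13/16 = 2890.0625
  malvidin-pigmented: 3557 × 3/16 = 666.9375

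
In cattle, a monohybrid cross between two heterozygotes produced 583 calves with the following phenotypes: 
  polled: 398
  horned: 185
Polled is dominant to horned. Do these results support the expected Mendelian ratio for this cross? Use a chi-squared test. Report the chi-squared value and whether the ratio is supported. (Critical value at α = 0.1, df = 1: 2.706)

For a monohybrid cross between heterozygotes with complete dominance, the expected phenotypic ratio is 3:1.
The 3:1 ratio has 4 parts, so with N = 583 the expected counts are:
  polled: 583 × 3/4 = 437.25
  horned: 583 × 1/4 = 145.75
χ² = Σ (O − E)² / E
  polled: (398 − 437.25)² / 437.25 = 3.5233
  horned: (185 − 145.75)² / 145.75 = 10.5699
χ² = 3.5233 + 10.5699 = 14.0932 ≈ 14.093
Degrees of freedom = 2 − 1 = 1; critical value at α = 0.1 is 2.706.
Since 14.093 > 2.706, we reject the null hypothesis — the data do not fit the 3:1 ratio.

14.093; not consistent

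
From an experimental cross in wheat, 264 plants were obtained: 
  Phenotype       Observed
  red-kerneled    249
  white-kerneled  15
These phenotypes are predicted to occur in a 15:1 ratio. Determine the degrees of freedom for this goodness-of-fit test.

1

A goodness-of-fit test with 2 phenotype classes has df = 2 − 1 = 1.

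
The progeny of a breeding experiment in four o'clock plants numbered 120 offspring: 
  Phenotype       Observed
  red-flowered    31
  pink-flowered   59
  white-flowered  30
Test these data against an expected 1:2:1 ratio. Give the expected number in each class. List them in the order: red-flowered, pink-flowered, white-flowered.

Total ratio parts = 4. Expected numbers out of 120:
  red-flowered: 120 × 1/4 = 30
  pink-flowered: 120 × 2/4 = 60
  white-flowered: 120 × 1/4 = 30

30, 60, 30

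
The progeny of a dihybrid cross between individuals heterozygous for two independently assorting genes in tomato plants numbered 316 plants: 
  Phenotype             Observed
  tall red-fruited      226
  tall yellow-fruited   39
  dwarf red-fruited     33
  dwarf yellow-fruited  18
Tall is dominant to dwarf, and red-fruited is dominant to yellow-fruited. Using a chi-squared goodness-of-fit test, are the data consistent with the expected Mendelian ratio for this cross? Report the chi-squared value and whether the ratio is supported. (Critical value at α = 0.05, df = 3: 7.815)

31.803; not consistent

A dihybrid F₂ with independent assortment and complete dominance at both loci gives a 9:3:3:1 phenotypic ratio.
Total ratio parts = 16. Expected numbers out of 316:
  tall red-fruited: 316 × 9/16 = 177.75
  tall yellow-fruited: 316 × 3/16 = 59.25
  dwarf red-fruited: 316 × 3/16 = 59.25
  dwarf yellow-fruited: 316 × 1/16 = 19.75
χ² = Σ (O − E)² / E
  tall red-fruited: (226 − 177.75)² / 177.75 = 13.0974
  tall yellow-fruited: (39 − 59.25)² / 59.25 = 6.9209
  dwarf red-fruited: (33 − 59.25)² / 59.25 = 11.6297
  dwarf yellow-fruited: (18 − 19.75)² / 19.75 = 0.1551
χ² = 13.0974 + 6.9209 + 11.6297 + 0.1551 = 31.8031 ≈ 31.803
Degrees of freedom = 4 − 1 = 3; critical value at α = 0.05 is 7.815.
Since 31.803 > 7.815, we reject the null hypothesis — the data do not fit the 9:3:3:1 ratio.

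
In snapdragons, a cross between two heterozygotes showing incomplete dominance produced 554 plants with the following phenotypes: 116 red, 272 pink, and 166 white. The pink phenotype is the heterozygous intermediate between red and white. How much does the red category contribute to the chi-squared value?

3.655

With incomplete dominance, a heterozygote × heterozygote cross gives a 1:2:1 phenotypic ratio.
Under the 1:2:1 hypothesis (Σ ratio = 4, N = 554):
  red: 554 × 1/4 = 138.5
  pink: 554 × 2/4 = 277
  white: 554 × 1/4 = 138.5
Contribution of red: (116 − 138.5)² / 138.5 = 3.6552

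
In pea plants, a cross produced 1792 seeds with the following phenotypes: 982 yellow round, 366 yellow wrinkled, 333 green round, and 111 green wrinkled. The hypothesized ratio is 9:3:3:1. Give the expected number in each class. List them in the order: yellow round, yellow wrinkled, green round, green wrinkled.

1008, 336, 336, 112

The 9:3:3:1 ratio has 16 parts, so with N = 1792 the expected counts are:
  yellow round: 1792 × 9/16 = 1008
  yellow wrinkled: 1792 × 3/16 = 336
  green round: 1792 × 3/16 = 336
  green wrinkled: 1792 × 1/16 = 112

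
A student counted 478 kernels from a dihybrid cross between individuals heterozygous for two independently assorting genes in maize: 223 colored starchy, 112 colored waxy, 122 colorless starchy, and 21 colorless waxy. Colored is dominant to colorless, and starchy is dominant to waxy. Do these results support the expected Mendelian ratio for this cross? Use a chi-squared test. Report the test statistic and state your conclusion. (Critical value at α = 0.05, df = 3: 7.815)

A dihybrid F₂ with independent assortment and complete dominance at both loci gives a 9:3:3:1 phenotypic ratio.
The 9:3:3:1 ratio has 16 parts, so with N = 478 the expected counts are:
  colored starchy: 478 × 9/16 = 268.875
  colored waxy: 478 × 3/16 = 89.625
  colorless starchy: 478 × 3/16 = 89.625
  colorless waxy: 478 × 1/16 = 29.875
χ² = Σ (O − E)² / E
  colored starchy: (223 − 268.875)² / 268.875 = 7.8271
  colored waxy: (112 − 89.625)² / 89.625 = 5.5859
  colorless starchy: (122 − 89.625)² / 89.625 = 11.6947
  colorless waxy: (21 − 29.875)² / 29.875 = 2.6365
χ² = 7.8271 + 5.5859 + 11.6947 + 2.6365 = 27.7442 ≈ 27.744
Degrees of freedom = 4 − 1 = 3; critical value at α = 0.05 is 7.815.
Since 27.744 > 7.815, we reject the null hypothesis — the data do not fit the 9:3:3:1 ratio.

27.744; not consistent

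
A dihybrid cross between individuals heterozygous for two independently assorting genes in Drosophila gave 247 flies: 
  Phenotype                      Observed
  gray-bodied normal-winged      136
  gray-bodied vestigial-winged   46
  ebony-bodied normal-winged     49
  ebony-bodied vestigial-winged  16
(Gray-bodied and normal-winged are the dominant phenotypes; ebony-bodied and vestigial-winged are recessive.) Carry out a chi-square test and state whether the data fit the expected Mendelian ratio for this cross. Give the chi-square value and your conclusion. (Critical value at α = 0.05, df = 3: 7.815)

A dihybrid F₂ with independent assortment and complete dominance at both loci gives a 9:3:3:1 phenotypic ratio.
Under the 9:3:3:1 hypothesis (Σ ratio = 16, N = 247):
  gray-bodied normal-winged: 247 × 9/16 = 138.9375
  gray-bodied vestigial-winged: 247 × 3/16 = 46.3125
  ebony-bodied normal-winged: 247 × 3/16 = 46.3125
  ebony-bodied vestigial-winged: 247 × 1/16 = 15.4375
χ² = Σ (O − E)² / E
  gray-bodied normal-winged: (136 − 138.9375)² / 138.9375 = 0.0621
  gray-bodied vestigial-winged: (46 − 46.3125)² / 46.3125 = 0.0021
  ebony-bodied normal-winged: (49 − 46.3125)² / 46.3125 = 0.1560
  ebony-bodied vestigial-winged: (16 − 15.4375)² / 15.4375 = 0.0205
χ² = 0.0621 + 0.0021 + 0.1560 + 0.0205 = 0.2407 ≈ 0.241
Degrees of freedom = 4 − 1 = 3; critical value at α = 0.05 is 7.815.
Since 0.241 < 7.815, we fail to reject the null hypothesis — the data are consistent with the 9:3:3:1 ratio.

0.241; consistent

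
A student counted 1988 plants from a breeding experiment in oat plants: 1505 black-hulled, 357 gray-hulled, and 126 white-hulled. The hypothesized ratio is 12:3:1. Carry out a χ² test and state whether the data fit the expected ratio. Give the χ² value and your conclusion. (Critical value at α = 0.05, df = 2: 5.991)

0.822; consistent

Under the 12:3:1 hypothesis (Σ ratio = 16, N = 1988):
  black-hulled: 1988 × 12/16 = 1491
  gray-hulled: 1988 × 3/16 = 372.75
  white-hulled: 1988 × 1/16 = 124.25
χ² = Σ (O − E)² / E
  black-hulled: (1505 − 1491)² / 1491 = 0.1315
  gray-hulled: (357 − 372.75)² / 372.75 = 0.6655
  white-hulled: (126 − 124.25)² / 124.25 = 0.0246
χ² = 0.1315 + 0.6655 + 0.0246 = 0.8216 ≈ 0.822
Degrees of freedom = 3 − 1 = 2; critical value at α = 0.05 is 5.991.
Since 0.822 < 5.991, we fail to reject the null hypothesis — the data are consistent with the 12:3:1 ratio.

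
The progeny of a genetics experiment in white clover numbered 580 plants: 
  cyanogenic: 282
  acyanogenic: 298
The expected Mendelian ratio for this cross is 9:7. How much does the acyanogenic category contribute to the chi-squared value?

Total ratio parts = 16. Expected numbers out of 580:
  cyanogenic: 580 × 9/16 = 326.25
  acyanogenic: 580 × 7/16 = 253.75
Contribution of acyanogenic: (298 − 253.75)² / 253.75 = 7.7165

7.717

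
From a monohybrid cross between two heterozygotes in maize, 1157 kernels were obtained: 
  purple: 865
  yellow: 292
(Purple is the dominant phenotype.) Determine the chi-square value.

For a monohybrid cross between heterozygotes with complete dominance, the expected phenotypic ratio is 3:1.
Expected counts for N = 1157 under a 3:1 ratio (total parts = 4):
  purple: 1157 × 3/4 = 867.75
  yellow: 1157 × 1/4 = 289.25
χ² = Σ (O − E)² / E
  purple: (865 − 867.75)² / 867.75 = 0.0087
  yellow: (292 − 289.25)² / 289.25 = 0.0261
χ² = 0.0087 + 0.0261 = 0.0348 ≈ 0.035

0.035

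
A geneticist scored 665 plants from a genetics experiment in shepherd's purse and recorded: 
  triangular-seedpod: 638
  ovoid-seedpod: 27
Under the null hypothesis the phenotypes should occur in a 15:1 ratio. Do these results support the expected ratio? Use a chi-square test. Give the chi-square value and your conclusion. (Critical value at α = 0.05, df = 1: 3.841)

Expected counts for N = 665 under a 15:1 ratio (total parts = 16):
  triangular-seedpod: 665 × 15/16 = 623.4375
  ovoid-seedpod: 665 × 1/16 = 41.5625
χ² = Σ (O − E)² / E
  triangular-seedpod: (638 − 623.4375)² / 623.4375 = 0.3402
  ovoid-seedpod: (27 − 41.5625)² / 41.5625 = 5.1023
χ² = 0.3402 + 5.1023 = 5.4425 ≈ 5.443
Degrees of freedom = 2 − 1 = 1; critical value at α = 0.05 is 3.841.
Since 5.443 > 3.841, we reject the null hypothesis — the data do not fit the 15:1 ratio.

5.443; not consistent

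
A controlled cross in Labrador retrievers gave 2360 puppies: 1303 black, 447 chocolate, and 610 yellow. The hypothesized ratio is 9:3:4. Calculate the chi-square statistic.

1.176

The 9:3:4 ratio has 16 parts, so with N = 2360 the expected counts are:
  black: 2360 × 9/16 = 1327.5
  chocolate: 2360 × 3/16 = 442.5
  yellow: 2360 × 4/16 = 590
χ² = Σ (O − E)² / E
  black: (1303 − 1327.5)² / 1327.5 = 0.4522
  chocolate: (447 − 442.5)² / 442.5 = 0.0458
  yellow: (610 − 590)² / 590 = 0.6780
χ² = 0.4522 + 0.0458 + 0.6780 = 1.176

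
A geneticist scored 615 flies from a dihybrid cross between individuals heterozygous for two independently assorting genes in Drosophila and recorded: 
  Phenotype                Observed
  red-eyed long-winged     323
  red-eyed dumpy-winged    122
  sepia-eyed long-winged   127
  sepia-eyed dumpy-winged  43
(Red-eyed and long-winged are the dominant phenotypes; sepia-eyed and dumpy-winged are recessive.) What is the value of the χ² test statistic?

3.635

A dihybrid F₂ with independent assortment and complete dominance at both loci gives a 9:3:3:1 phenotypic ratio.
The 9:3:3:1 ratio has 16 parts, so with N = 615 the expected counts are:
  red-eyed long-winged: 615 × 9/16 = 345.9375
  red-eyed dumpy-winged: 615 × 3/16 = 115.3125
  sepia-eyed long-winged: 615 × 3/16 = 115.3125
  sepia-eyed dumpy-winged: 615 × 1/16 = 38.4375
χ² = Σ (O − E)² / E
  red-eyed long-winged: (323 − 345.9375)² / 345.9375 = 1.5209
  red-eyed dumpy-winged: (122 − 115.3125)² / 115.3125 = 0.3878
  sepia-eyed long-winged: (127 − 115.3125)² / 115.3125 = 1.1846
  sepia-eyed dumpy-winged: (43 − 38.4375)² / 38.4375 = 0.5416
χ² = 1.5209 + 0.3878 + 1.1846 + 0.5416 = 3.6349 ≈ 3.635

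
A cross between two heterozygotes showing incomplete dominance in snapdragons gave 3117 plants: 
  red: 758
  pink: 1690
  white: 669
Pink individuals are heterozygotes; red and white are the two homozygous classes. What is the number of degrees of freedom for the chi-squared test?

With incomplete dominance, a heterozygote × heterozygote cross gives a 1:2:1 phenotypic ratio.
A goodness-of-fit test with 3 phenotype classes has df = 3 − 1 = 2.

2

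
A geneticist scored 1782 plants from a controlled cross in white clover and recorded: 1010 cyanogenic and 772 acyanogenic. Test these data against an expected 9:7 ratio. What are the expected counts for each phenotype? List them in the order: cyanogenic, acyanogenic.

1002.375, 779.625

The 9:7 ratio has 16 parts, so with N = 1782 the expected counts are:
  cyanogenic: 1782 × 9/16 = 1002.375
  acyanogenic: 1782 × 7/16 = 779.625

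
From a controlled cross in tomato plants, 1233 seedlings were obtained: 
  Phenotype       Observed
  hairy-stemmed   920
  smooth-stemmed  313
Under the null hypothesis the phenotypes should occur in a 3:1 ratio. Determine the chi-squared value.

0.098

Total ratio parts = 4. Expected numbers out of 1233:
  hairy-stemmed: 1233 × 3/4 = 924.75
  smooth-stemmed: 1233 × 1/4 = 308.25
χ² = Σ (O − E)² / E
  hairy-stemmed: (920 − 924.75)² / 924.75 = 0.0244
  smooth-stemmed: (313 − 308.25)² / 308.25 = 0.0732
χ² = 0.0244 + 0.0732 = 0.0976 ≈ 0.098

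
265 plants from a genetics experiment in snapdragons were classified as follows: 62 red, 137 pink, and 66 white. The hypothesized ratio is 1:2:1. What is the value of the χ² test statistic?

Expected counts for N = 265 under a 1:2:1 ratio (total parts = 4):
  red: 265 × 1/4 = 66.25
  pink: 265 × 2/4 = 132.5
  white: 265 × 1/4 = 66.25
χ² = Σ (O − E)² / E
  red: (62 − 66.25)² / 66.25 = 0.2726
  pink: (137 − 132.5)² / 132.5 = 0.1528
  white: (66 − 66.25)² / 66.25 = 0.0009
χ² = 0.2726 + 0.1528 + 0.0009 = 0.4263 ≈ 0.426

0.426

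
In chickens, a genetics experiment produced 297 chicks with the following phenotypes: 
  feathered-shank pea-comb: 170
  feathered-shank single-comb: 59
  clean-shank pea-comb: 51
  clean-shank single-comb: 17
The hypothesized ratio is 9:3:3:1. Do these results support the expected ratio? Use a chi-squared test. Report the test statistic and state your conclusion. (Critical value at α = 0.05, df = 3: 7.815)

0.775; consistent

Under the 9:3:3:1 hypothesis (Σ ratio = 16, N = 297):
  feathered-shank pea-comb: 297 × 9/16 = 167.0625
  feathered-shank single-comb: 297 × 3/16 = 55.6875
  clean-shank pea-comb: 297 × 3/16 = 55.6875
  clean-shank single-comb: 297 × 1/16 = 18.5625
χ² = Σ (O − E)² / E
  feathered-shank pea-comb: (170 − 167.0625)² / 167.0625 = 0.0517
  feathered-shank single-comb: (59 − 55.6875)² / 55.6875 = 0.1970
  clean-shank pea-comb: (51 − 55.6875)² / 55.6875 = 0.3946
  clean-shank single-comb: (17 − 18.5625)² / 18.5625 = 0.1315
χ² = 0.0517 + 0.1970 + 0.3946 + 0.1315 = 0.7748 ≈ 0.775
Degrees of freedom = 4 − 1 = 3; critical value at α = 0.05 is 7.815.
Since 0.775 < 7.815, we fail to reject the null hypothesis — the data are consistent with the 9:3:3:1 ratio.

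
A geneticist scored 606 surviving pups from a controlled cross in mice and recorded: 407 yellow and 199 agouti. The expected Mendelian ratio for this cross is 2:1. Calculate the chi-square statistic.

Total ratio parts = 3. Expected numbers out of 606:
  yellow: 606 × 2/3 = 404
  agouti: 606 × 1/3 = 202
χ² = Σ (O − E)² / E
  yellow: (407 − 404)² / 404 = 0.0223
  agouti: (199 − 202)² / 202 = 0.0446
χ² = 0.0223 + 0.0446 = 0.0669 ≈ 0.067

0.067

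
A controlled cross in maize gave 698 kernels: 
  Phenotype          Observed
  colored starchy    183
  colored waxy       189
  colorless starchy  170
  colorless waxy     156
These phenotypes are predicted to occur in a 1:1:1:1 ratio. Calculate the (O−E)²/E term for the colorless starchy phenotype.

Under the 1:1:1:1 hypothesis (Σ ratio = 4, N = 698):
  colored starchy: 698 × 1/4 = 174.5
  colored waxy: 698 × 1/4 = 174.5
  colorless starchy: 698 × 1/4 = 174.5
  colorless waxy: 698 × 1/4 = 174.5
Contribution of colorless starchy: (170 − 174.5)² / 174.5 = 0.1160

0.116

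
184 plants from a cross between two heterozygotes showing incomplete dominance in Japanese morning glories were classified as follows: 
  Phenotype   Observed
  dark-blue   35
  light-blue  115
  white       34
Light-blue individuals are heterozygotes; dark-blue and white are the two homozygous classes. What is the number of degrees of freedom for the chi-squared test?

With incomplete dominance, a heterozygote × heterozygote cross gives a 1:2:1 phenotypic ratio.
A goodness-of-fit test with 3 phenotype classes has df = 3 − 1 = 2.

2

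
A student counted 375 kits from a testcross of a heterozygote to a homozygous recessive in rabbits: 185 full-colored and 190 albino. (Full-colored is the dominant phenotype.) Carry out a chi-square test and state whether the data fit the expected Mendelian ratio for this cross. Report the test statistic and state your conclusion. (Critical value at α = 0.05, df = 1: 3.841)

0.067; consistent

A testcross of a heterozygote (Aa × aa) gives a 1:1 phenotypic ratio.
Expected counts for N = 375 under a 1:1 ratio (total parts = 2):
  full-colored: 375 × 1/2 = 187.5
  albino: 375 × 1/2 = 187.5
χ² = Σ (O − E)² / E
  full-colored: (185 − 187.5)² / 187.5 = 0.0333
  albino: (190 − 187.5)² / 187.5 = 0.0333
χ² = 0.0333 + 0.0333 = 0.0666 ≈ 0.067
Degrees of freedom = 2 − 1 = 1; critical value at α = 0.05 is 3.841.
Since 0.067 < 3.841, we fail to reject the null hypothesis — the data are consistent with the 1:1 ratio.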